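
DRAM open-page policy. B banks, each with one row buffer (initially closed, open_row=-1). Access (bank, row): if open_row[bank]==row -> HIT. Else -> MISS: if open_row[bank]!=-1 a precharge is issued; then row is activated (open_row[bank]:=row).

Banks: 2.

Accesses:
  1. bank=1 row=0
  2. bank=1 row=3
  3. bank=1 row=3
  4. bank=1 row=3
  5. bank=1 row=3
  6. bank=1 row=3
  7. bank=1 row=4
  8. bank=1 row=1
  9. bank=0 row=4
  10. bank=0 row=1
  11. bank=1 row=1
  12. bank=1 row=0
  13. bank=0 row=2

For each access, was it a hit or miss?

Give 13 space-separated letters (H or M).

Answer: M M H H H H M M M M H M M

Derivation:
Acc 1: bank1 row0 -> MISS (open row0); precharges=0
Acc 2: bank1 row3 -> MISS (open row3); precharges=1
Acc 3: bank1 row3 -> HIT
Acc 4: bank1 row3 -> HIT
Acc 5: bank1 row3 -> HIT
Acc 6: bank1 row3 -> HIT
Acc 7: bank1 row4 -> MISS (open row4); precharges=2
Acc 8: bank1 row1 -> MISS (open row1); precharges=3
Acc 9: bank0 row4 -> MISS (open row4); precharges=3
Acc 10: bank0 row1 -> MISS (open row1); precharges=4
Acc 11: bank1 row1 -> HIT
Acc 12: bank1 row0 -> MISS (open row0); precharges=5
Acc 13: bank0 row2 -> MISS (open row2); precharges=6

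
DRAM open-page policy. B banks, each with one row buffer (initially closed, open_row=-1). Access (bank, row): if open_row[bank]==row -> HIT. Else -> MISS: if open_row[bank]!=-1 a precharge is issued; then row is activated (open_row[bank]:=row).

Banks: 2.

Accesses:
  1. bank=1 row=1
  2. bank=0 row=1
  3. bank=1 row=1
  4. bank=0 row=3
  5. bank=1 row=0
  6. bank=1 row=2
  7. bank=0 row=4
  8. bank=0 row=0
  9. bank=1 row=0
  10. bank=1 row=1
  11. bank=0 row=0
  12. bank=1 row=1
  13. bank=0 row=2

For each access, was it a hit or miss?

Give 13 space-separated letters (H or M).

Acc 1: bank1 row1 -> MISS (open row1); precharges=0
Acc 2: bank0 row1 -> MISS (open row1); precharges=0
Acc 3: bank1 row1 -> HIT
Acc 4: bank0 row3 -> MISS (open row3); precharges=1
Acc 5: bank1 row0 -> MISS (open row0); precharges=2
Acc 6: bank1 row2 -> MISS (open row2); precharges=3
Acc 7: bank0 row4 -> MISS (open row4); precharges=4
Acc 8: bank0 row0 -> MISS (open row0); precharges=5
Acc 9: bank1 row0 -> MISS (open row0); precharges=6
Acc 10: bank1 row1 -> MISS (open row1); precharges=7
Acc 11: bank0 row0 -> HIT
Acc 12: bank1 row1 -> HIT
Acc 13: bank0 row2 -> MISS (open row2); precharges=8

Answer: M M H M M M M M M M H H M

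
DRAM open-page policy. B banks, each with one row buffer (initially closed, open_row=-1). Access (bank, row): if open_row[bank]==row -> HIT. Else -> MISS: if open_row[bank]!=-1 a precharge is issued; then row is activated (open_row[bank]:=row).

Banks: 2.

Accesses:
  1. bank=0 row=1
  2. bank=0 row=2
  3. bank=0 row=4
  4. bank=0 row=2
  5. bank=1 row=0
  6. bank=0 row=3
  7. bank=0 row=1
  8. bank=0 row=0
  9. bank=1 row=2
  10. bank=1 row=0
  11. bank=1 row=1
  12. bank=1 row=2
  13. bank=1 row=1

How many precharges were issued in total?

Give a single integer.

Answer: 11

Derivation:
Acc 1: bank0 row1 -> MISS (open row1); precharges=0
Acc 2: bank0 row2 -> MISS (open row2); precharges=1
Acc 3: bank0 row4 -> MISS (open row4); precharges=2
Acc 4: bank0 row2 -> MISS (open row2); precharges=3
Acc 5: bank1 row0 -> MISS (open row0); precharges=3
Acc 6: bank0 row3 -> MISS (open row3); precharges=4
Acc 7: bank0 row1 -> MISS (open row1); precharges=5
Acc 8: bank0 row0 -> MISS (open row0); precharges=6
Acc 9: bank1 row2 -> MISS (open row2); precharges=7
Acc 10: bank1 row0 -> MISS (open row0); precharges=8
Acc 11: bank1 row1 -> MISS (open row1); precharges=9
Acc 12: bank1 row2 -> MISS (open row2); precharges=10
Acc 13: bank1 row1 -> MISS (open row1); precharges=11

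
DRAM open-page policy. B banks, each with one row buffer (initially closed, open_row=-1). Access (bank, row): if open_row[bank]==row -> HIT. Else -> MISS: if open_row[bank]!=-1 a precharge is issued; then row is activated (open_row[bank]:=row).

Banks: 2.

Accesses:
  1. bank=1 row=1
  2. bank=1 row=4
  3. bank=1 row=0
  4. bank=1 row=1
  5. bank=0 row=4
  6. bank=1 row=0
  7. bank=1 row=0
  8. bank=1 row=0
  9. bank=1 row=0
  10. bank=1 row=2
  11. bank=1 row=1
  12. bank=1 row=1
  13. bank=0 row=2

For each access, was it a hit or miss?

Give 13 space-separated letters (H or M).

Answer: M M M M M M H H H M M H M

Derivation:
Acc 1: bank1 row1 -> MISS (open row1); precharges=0
Acc 2: bank1 row4 -> MISS (open row4); precharges=1
Acc 3: bank1 row0 -> MISS (open row0); precharges=2
Acc 4: bank1 row1 -> MISS (open row1); precharges=3
Acc 5: bank0 row4 -> MISS (open row4); precharges=3
Acc 6: bank1 row0 -> MISS (open row0); precharges=4
Acc 7: bank1 row0 -> HIT
Acc 8: bank1 row0 -> HIT
Acc 9: bank1 row0 -> HIT
Acc 10: bank1 row2 -> MISS (open row2); precharges=5
Acc 11: bank1 row1 -> MISS (open row1); precharges=6
Acc 12: bank1 row1 -> HIT
Acc 13: bank0 row2 -> MISS (open row2); precharges=7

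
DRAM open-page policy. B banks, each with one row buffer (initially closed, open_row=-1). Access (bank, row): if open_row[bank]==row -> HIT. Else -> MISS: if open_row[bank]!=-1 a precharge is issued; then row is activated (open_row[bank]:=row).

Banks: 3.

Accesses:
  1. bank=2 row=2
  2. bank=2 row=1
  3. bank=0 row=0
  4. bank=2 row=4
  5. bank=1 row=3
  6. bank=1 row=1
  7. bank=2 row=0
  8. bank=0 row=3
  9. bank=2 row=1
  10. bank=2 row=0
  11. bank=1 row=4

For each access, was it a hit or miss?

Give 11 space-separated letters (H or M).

Acc 1: bank2 row2 -> MISS (open row2); precharges=0
Acc 2: bank2 row1 -> MISS (open row1); precharges=1
Acc 3: bank0 row0 -> MISS (open row0); precharges=1
Acc 4: bank2 row4 -> MISS (open row4); precharges=2
Acc 5: bank1 row3 -> MISS (open row3); precharges=2
Acc 6: bank1 row1 -> MISS (open row1); precharges=3
Acc 7: bank2 row0 -> MISS (open row0); precharges=4
Acc 8: bank0 row3 -> MISS (open row3); precharges=5
Acc 9: bank2 row1 -> MISS (open row1); precharges=6
Acc 10: bank2 row0 -> MISS (open row0); precharges=7
Acc 11: bank1 row4 -> MISS (open row4); precharges=8

Answer: M M M M M M M M M M M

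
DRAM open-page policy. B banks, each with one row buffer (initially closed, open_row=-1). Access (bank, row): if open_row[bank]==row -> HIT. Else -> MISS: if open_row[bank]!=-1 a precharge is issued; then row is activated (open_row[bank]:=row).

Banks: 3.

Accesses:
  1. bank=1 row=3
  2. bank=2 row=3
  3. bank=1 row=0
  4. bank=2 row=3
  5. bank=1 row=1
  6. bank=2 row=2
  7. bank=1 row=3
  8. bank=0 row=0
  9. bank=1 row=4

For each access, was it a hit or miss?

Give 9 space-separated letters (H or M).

Acc 1: bank1 row3 -> MISS (open row3); precharges=0
Acc 2: bank2 row3 -> MISS (open row3); precharges=0
Acc 3: bank1 row0 -> MISS (open row0); precharges=1
Acc 4: bank2 row3 -> HIT
Acc 5: bank1 row1 -> MISS (open row1); precharges=2
Acc 6: bank2 row2 -> MISS (open row2); precharges=3
Acc 7: bank1 row3 -> MISS (open row3); precharges=4
Acc 8: bank0 row0 -> MISS (open row0); precharges=4
Acc 9: bank1 row4 -> MISS (open row4); precharges=5

Answer: M M M H M M M M M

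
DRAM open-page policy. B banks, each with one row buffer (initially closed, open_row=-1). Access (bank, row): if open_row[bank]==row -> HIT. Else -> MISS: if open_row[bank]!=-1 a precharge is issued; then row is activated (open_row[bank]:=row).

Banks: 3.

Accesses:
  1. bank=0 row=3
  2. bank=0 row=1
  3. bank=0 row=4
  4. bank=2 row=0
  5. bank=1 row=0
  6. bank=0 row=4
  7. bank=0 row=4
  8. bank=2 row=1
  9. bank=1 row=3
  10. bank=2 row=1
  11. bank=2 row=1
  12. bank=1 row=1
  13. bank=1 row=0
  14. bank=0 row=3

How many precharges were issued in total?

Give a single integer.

Acc 1: bank0 row3 -> MISS (open row3); precharges=0
Acc 2: bank0 row1 -> MISS (open row1); precharges=1
Acc 3: bank0 row4 -> MISS (open row4); precharges=2
Acc 4: bank2 row0 -> MISS (open row0); precharges=2
Acc 5: bank1 row0 -> MISS (open row0); precharges=2
Acc 6: bank0 row4 -> HIT
Acc 7: bank0 row4 -> HIT
Acc 8: bank2 row1 -> MISS (open row1); precharges=3
Acc 9: bank1 row3 -> MISS (open row3); precharges=4
Acc 10: bank2 row1 -> HIT
Acc 11: bank2 row1 -> HIT
Acc 12: bank1 row1 -> MISS (open row1); precharges=5
Acc 13: bank1 row0 -> MISS (open row0); precharges=6
Acc 14: bank0 row3 -> MISS (open row3); precharges=7

Answer: 7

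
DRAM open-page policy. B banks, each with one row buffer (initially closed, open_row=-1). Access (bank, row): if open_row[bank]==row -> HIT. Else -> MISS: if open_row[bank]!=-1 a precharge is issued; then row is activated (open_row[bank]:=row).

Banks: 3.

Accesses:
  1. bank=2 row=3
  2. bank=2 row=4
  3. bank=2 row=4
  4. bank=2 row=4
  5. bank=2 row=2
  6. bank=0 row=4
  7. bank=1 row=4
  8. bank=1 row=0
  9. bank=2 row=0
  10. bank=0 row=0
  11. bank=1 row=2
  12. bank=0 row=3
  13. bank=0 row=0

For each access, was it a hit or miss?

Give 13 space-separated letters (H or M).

Answer: M M H H M M M M M M M M M

Derivation:
Acc 1: bank2 row3 -> MISS (open row3); precharges=0
Acc 2: bank2 row4 -> MISS (open row4); precharges=1
Acc 3: bank2 row4 -> HIT
Acc 4: bank2 row4 -> HIT
Acc 5: bank2 row2 -> MISS (open row2); precharges=2
Acc 6: bank0 row4 -> MISS (open row4); precharges=2
Acc 7: bank1 row4 -> MISS (open row4); precharges=2
Acc 8: bank1 row0 -> MISS (open row0); precharges=3
Acc 9: bank2 row0 -> MISS (open row0); precharges=4
Acc 10: bank0 row0 -> MISS (open row0); precharges=5
Acc 11: bank1 row2 -> MISS (open row2); precharges=6
Acc 12: bank0 row3 -> MISS (open row3); precharges=7
Acc 13: bank0 row0 -> MISS (open row0); precharges=8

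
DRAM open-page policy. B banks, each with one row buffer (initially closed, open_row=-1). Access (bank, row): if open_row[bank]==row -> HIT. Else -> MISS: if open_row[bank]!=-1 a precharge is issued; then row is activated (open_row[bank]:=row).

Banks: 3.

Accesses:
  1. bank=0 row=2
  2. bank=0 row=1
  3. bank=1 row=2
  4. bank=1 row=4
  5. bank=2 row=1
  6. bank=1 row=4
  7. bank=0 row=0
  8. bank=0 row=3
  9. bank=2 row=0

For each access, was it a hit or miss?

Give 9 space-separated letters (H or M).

Answer: M M M M M H M M M

Derivation:
Acc 1: bank0 row2 -> MISS (open row2); precharges=0
Acc 2: bank0 row1 -> MISS (open row1); precharges=1
Acc 3: bank1 row2 -> MISS (open row2); precharges=1
Acc 4: bank1 row4 -> MISS (open row4); precharges=2
Acc 5: bank2 row1 -> MISS (open row1); precharges=2
Acc 6: bank1 row4 -> HIT
Acc 7: bank0 row0 -> MISS (open row0); precharges=3
Acc 8: bank0 row3 -> MISS (open row3); precharges=4
Acc 9: bank2 row0 -> MISS (open row0); precharges=5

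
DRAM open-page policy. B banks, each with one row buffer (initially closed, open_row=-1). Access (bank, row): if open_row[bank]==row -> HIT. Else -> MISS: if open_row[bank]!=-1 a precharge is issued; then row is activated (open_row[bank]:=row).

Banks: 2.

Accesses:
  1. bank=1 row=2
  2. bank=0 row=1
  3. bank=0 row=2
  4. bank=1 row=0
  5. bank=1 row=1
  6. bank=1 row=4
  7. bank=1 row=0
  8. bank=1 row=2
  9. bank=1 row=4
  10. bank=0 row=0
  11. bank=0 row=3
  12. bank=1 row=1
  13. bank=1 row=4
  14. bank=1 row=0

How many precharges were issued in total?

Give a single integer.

Answer: 12

Derivation:
Acc 1: bank1 row2 -> MISS (open row2); precharges=0
Acc 2: bank0 row1 -> MISS (open row1); precharges=0
Acc 3: bank0 row2 -> MISS (open row2); precharges=1
Acc 4: bank1 row0 -> MISS (open row0); precharges=2
Acc 5: bank1 row1 -> MISS (open row1); precharges=3
Acc 6: bank1 row4 -> MISS (open row4); precharges=4
Acc 7: bank1 row0 -> MISS (open row0); precharges=5
Acc 8: bank1 row2 -> MISS (open row2); precharges=6
Acc 9: bank1 row4 -> MISS (open row4); precharges=7
Acc 10: bank0 row0 -> MISS (open row0); precharges=8
Acc 11: bank0 row3 -> MISS (open row3); precharges=9
Acc 12: bank1 row1 -> MISS (open row1); precharges=10
Acc 13: bank1 row4 -> MISS (open row4); precharges=11
Acc 14: bank1 row0 -> MISS (open row0); precharges=12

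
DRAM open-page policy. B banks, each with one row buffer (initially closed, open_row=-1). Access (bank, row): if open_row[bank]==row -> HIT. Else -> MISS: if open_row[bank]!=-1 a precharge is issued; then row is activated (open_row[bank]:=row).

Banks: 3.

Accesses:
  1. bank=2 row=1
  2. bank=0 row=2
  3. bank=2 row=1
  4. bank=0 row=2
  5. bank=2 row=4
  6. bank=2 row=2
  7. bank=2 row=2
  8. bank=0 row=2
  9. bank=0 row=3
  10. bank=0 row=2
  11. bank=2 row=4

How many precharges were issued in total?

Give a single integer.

Answer: 5

Derivation:
Acc 1: bank2 row1 -> MISS (open row1); precharges=0
Acc 2: bank0 row2 -> MISS (open row2); precharges=0
Acc 3: bank2 row1 -> HIT
Acc 4: bank0 row2 -> HIT
Acc 5: bank2 row4 -> MISS (open row4); precharges=1
Acc 6: bank2 row2 -> MISS (open row2); precharges=2
Acc 7: bank2 row2 -> HIT
Acc 8: bank0 row2 -> HIT
Acc 9: bank0 row3 -> MISS (open row3); precharges=3
Acc 10: bank0 row2 -> MISS (open row2); precharges=4
Acc 11: bank2 row4 -> MISS (open row4); precharges=5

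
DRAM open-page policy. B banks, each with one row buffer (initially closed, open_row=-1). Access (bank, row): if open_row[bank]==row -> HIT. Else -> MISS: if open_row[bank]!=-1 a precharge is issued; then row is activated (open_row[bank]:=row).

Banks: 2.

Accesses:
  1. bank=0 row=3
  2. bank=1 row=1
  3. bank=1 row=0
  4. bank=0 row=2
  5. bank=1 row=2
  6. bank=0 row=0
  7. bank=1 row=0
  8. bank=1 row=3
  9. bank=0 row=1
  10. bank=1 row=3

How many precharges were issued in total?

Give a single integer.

Acc 1: bank0 row3 -> MISS (open row3); precharges=0
Acc 2: bank1 row1 -> MISS (open row1); precharges=0
Acc 3: bank1 row0 -> MISS (open row0); precharges=1
Acc 4: bank0 row2 -> MISS (open row2); precharges=2
Acc 5: bank1 row2 -> MISS (open row2); precharges=3
Acc 6: bank0 row0 -> MISS (open row0); precharges=4
Acc 7: bank1 row0 -> MISS (open row0); precharges=5
Acc 8: bank1 row3 -> MISS (open row3); precharges=6
Acc 9: bank0 row1 -> MISS (open row1); precharges=7
Acc 10: bank1 row3 -> HIT

Answer: 7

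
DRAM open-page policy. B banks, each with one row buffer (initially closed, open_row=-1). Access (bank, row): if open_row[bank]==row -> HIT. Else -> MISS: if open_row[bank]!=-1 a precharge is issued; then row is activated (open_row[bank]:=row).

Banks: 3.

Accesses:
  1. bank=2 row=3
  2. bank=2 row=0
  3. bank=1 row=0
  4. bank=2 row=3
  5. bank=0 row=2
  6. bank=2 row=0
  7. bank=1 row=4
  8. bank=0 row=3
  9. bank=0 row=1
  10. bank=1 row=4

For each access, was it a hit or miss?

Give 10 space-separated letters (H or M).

Acc 1: bank2 row3 -> MISS (open row3); precharges=0
Acc 2: bank2 row0 -> MISS (open row0); precharges=1
Acc 3: bank1 row0 -> MISS (open row0); precharges=1
Acc 4: bank2 row3 -> MISS (open row3); precharges=2
Acc 5: bank0 row2 -> MISS (open row2); precharges=2
Acc 6: bank2 row0 -> MISS (open row0); precharges=3
Acc 7: bank1 row4 -> MISS (open row4); precharges=4
Acc 8: bank0 row3 -> MISS (open row3); precharges=5
Acc 9: bank0 row1 -> MISS (open row1); precharges=6
Acc 10: bank1 row4 -> HIT

Answer: M M M M M M M M M H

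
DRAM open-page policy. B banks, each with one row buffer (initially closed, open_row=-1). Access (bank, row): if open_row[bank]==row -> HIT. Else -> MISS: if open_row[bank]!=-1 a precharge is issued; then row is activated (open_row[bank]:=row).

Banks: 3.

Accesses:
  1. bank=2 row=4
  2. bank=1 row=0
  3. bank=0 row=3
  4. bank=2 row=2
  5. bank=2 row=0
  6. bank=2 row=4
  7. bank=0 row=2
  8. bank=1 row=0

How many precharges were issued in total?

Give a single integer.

Acc 1: bank2 row4 -> MISS (open row4); precharges=0
Acc 2: bank1 row0 -> MISS (open row0); precharges=0
Acc 3: bank0 row3 -> MISS (open row3); precharges=0
Acc 4: bank2 row2 -> MISS (open row2); precharges=1
Acc 5: bank2 row0 -> MISS (open row0); precharges=2
Acc 6: bank2 row4 -> MISS (open row4); precharges=3
Acc 7: bank0 row2 -> MISS (open row2); precharges=4
Acc 8: bank1 row0 -> HIT

Answer: 4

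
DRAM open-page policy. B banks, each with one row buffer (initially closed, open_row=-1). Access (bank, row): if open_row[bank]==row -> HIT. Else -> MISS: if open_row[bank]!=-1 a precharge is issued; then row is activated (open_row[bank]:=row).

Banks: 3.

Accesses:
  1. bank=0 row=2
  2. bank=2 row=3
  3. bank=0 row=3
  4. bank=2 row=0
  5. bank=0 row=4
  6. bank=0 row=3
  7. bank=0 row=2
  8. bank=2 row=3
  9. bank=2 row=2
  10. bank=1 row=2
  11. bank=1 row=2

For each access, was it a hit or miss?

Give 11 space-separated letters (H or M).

Acc 1: bank0 row2 -> MISS (open row2); precharges=0
Acc 2: bank2 row3 -> MISS (open row3); precharges=0
Acc 3: bank0 row3 -> MISS (open row3); precharges=1
Acc 4: bank2 row0 -> MISS (open row0); precharges=2
Acc 5: bank0 row4 -> MISS (open row4); precharges=3
Acc 6: bank0 row3 -> MISS (open row3); precharges=4
Acc 7: bank0 row2 -> MISS (open row2); precharges=5
Acc 8: bank2 row3 -> MISS (open row3); precharges=6
Acc 9: bank2 row2 -> MISS (open row2); precharges=7
Acc 10: bank1 row2 -> MISS (open row2); precharges=7
Acc 11: bank1 row2 -> HIT

Answer: M M M M M M M M M M H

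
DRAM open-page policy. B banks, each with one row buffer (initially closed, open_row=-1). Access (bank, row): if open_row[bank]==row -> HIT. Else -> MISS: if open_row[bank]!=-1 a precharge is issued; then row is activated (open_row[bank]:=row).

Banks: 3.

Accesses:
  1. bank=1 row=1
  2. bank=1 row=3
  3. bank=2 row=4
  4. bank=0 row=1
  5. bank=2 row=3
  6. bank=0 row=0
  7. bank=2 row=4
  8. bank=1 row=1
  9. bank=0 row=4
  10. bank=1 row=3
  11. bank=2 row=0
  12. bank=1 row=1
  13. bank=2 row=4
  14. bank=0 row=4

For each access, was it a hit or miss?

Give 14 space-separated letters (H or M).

Answer: M M M M M M M M M M M M M H

Derivation:
Acc 1: bank1 row1 -> MISS (open row1); precharges=0
Acc 2: bank1 row3 -> MISS (open row3); precharges=1
Acc 3: bank2 row4 -> MISS (open row4); precharges=1
Acc 4: bank0 row1 -> MISS (open row1); precharges=1
Acc 5: bank2 row3 -> MISS (open row3); precharges=2
Acc 6: bank0 row0 -> MISS (open row0); precharges=3
Acc 7: bank2 row4 -> MISS (open row4); precharges=4
Acc 8: bank1 row1 -> MISS (open row1); precharges=5
Acc 9: bank0 row4 -> MISS (open row4); precharges=6
Acc 10: bank1 row3 -> MISS (open row3); precharges=7
Acc 11: bank2 row0 -> MISS (open row0); precharges=8
Acc 12: bank1 row1 -> MISS (open row1); precharges=9
Acc 13: bank2 row4 -> MISS (open row4); precharges=10
Acc 14: bank0 row4 -> HIT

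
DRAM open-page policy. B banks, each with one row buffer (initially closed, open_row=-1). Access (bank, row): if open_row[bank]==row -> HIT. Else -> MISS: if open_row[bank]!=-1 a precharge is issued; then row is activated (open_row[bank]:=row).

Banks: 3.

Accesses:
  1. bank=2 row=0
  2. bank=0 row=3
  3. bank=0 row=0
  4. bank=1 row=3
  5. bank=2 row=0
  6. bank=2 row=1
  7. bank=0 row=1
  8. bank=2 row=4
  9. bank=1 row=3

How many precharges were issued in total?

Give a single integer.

Answer: 4

Derivation:
Acc 1: bank2 row0 -> MISS (open row0); precharges=0
Acc 2: bank0 row3 -> MISS (open row3); precharges=0
Acc 3: bank0 row0 -> MISS (open row0); precharges=1
Acc 4: bank1 row3 -> MISS (open row3); precharges=1
Acc 5: bank2 row0 -> HIT
Acc 6: bank2 row1 -> MISS (open row1); precharges=2
Acc 7: bank0 row1 -> MISS (open row1); precharges=3
Acc 8: bank2 row4 -> MISS (open row4); precharges=4
Acc 9: bank1 row3 -> HIT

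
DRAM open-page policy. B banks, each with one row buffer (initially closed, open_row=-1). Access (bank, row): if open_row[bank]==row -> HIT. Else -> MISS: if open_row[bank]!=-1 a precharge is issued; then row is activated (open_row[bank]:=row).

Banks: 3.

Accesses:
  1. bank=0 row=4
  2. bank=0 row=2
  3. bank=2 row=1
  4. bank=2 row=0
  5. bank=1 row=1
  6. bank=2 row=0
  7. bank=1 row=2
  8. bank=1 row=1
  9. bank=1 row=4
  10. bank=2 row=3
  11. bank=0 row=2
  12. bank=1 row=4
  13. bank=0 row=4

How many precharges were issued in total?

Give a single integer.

Answer: 7

Derivation:
Acc 1: bank0 row4 -> MISS (open row4); precharges=0
Acc 2: bank0 row2 -> MISS (open row2); precharges=1
Acc 3: bank2 row1 -> MISS (open row1); precharges=1
Acc 4: bank2 row0 -> MISS (open row0); precharges=2
Acc 5: bank1 row1 -> MISS (open row1); precharges=2
Acc 6: bank2 row0 -> HIT
Acc 7: bank1 row2 -> MISS (open row2); precharges=3
Acc 8: bank1 row1 -> MISS (open row1); precharges=4
Acc 9: bank1 row4 -> MISS (open row4); precharges=5
Acc 10: bank2 row3 -> MISS (open row3); precharges=6
Acc 11: bank0 row2 -> HIT
Acc 12: bank1 row4 -> HIT
Acc 13: bank0 row4 -> MISS (open row4); precharges=7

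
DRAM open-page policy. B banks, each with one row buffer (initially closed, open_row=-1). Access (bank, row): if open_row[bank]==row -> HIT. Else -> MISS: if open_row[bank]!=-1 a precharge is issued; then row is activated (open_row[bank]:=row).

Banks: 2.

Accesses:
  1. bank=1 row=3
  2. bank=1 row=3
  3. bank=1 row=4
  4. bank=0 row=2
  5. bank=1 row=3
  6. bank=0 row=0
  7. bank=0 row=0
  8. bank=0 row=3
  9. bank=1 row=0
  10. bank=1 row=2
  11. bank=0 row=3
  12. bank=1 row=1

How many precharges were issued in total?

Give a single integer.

Answer: 7

Derivation:
Acc 1: bank1 row3 -> MISS (open row3); precharges=0
Acc 2: bank1 row3 -> HIT
Acc 3: bank1 row4 -> MISS (open row4); precharges=1
Acc 4: bank0 row2 -> MISS (open row2); precharges=1
Acc 5: bank1 row3 -> MISS (open row3); precharges=2
Acc 6: bank0 row0 -> MISS (open row0); precharges=3
Acc 7: bank0 row0 -> HIT
Acc 8: bank0 row3 -> MISS (open row3); precharges=4
Acc 9: bank1 row0 -> MISS (open row0); precharges=5
Acc 10: bank1 row2 -> MISS (open row2); precharges=6
Acc 11: bank0 row3 -> HIT
Acc 12: bank1 row1 -> MISS (open row1); precharges=7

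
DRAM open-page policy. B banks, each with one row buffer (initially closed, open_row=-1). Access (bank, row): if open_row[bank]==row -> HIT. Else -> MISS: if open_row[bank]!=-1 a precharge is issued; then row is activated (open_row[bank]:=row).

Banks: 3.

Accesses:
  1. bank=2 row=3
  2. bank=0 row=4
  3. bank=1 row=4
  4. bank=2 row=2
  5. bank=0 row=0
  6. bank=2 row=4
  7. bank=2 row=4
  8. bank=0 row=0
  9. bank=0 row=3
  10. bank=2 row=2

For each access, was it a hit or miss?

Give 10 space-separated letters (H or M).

Acc 1: bank2 row3 -> MISS (open row3); precharges=0
Acc 2: bank0 row4 -> MISS (open row4); precharges=0
Acc 3: bank1 row4 -> MISS (open row4); precharges=0
Acc 4: bank2 row2 -> MISS (open row2); precharges=1
Acc 5: bank0 row0 -> MISS (open row0); precharges=2
Acc 6: bank2 row4 -> MISS (open row4); precharges=3
Acc 7: bank2 row4 -> HIT
Acc 8: bank0 row0 -> HIT
Acc 9: bank0 row3 -> MISS (open row3); precharges=4
Acc 10: bank2 row2 -> MISS (open row2); precharges=5

Answer: M M M M M M H H M M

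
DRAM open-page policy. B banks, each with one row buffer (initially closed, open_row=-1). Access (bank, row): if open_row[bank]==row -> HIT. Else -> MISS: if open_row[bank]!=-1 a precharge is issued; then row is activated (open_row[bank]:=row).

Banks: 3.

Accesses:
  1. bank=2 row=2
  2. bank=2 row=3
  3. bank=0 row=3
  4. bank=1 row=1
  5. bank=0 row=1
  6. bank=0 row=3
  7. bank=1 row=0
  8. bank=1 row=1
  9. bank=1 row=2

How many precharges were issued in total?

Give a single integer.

Answer: 6

Derivation:
Acc 1: bank2 row2 -> MISS (open row2); precharges=0
Acc 2: bank2 row3 -> MISS (open row3); precharges=1
Acc 3: bank0 row3 -> MISS (open row3); precharges=1
Acc 4: bank1 row1 -> MISS (open row1); precharges=1
Acc 5: bank0 row1 -> MISS (open row1); precharges=2
Acc 6: bank0 row3 -> MISS (open row3); precharges=3
Acc 7: bank1 row0 -> MISS (open row0); precharges=4
Acc 8: bank1 row1 -> MISS (open row1); precharges=5
Acc 9: bank1 row2 -> MISS (open row2); precharges=6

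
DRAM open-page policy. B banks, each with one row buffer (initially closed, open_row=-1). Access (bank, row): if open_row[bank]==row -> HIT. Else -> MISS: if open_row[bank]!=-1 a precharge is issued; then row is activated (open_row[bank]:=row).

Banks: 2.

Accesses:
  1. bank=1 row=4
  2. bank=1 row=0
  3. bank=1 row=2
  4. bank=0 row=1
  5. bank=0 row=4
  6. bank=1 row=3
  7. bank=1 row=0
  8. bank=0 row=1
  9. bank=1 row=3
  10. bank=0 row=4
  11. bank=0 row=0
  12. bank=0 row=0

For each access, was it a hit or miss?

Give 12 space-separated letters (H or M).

Acc 1: bank1 row4 -> MISS (open row4); precharges=0
Acc 2: bank1 row0 -> MISS (open row0); precharges=1
Acc 3: bank1 row2 -> MISS (open row2); precharges=2
Acc 4: bank0 row1 -> MISS (open row1); precharges=2
Acc 5: bank0 row4 -> MISS (open row4); precharges=3
Acc 6: bank1 row3 -> MISS (open row3); precharges=4
Acc 7: bank1 row0 -> MISS (open row0); precharges=5
Acc 8: bank0 row1 -> MISS (open row1); precharges=6
Acc 9: bank1 row3 -> MISS (open row3); precharges=7
Acc 10: bank0 row4 -> MISS (open row4); precharges=8
Acc 11: bank0 row0 -> MISS (open row0); precharges=9
Acc 12: bank0 row0 -> HIT

Answer: M M M M M M M M M M M H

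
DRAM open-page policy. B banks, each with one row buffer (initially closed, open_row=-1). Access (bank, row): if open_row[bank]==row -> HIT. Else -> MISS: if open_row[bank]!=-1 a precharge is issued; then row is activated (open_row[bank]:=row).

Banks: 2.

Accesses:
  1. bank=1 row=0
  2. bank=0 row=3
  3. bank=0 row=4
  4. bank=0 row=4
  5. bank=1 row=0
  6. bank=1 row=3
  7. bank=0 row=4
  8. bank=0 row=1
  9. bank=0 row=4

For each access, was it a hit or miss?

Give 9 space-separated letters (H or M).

Acc 1: bank1 row0 -> MISS (open row0); precharges=0
Acc 2: bank0 row3 -> MISS (open row3); precharges=0
Acc 3: bank0 row4 -> MISS (open row4); precharges=1
Acc 4: bank0 row4 -> HIT
Acc 5: bank1 row0 -> HIT
Acc 6: bank1 row3 -> MISS (open row3); precharges=2
Acc 7: bank0 row4 -> HIT
Acc 8: bank0 row1 -> MISS (open row1); precharges=3
Acc 9: bank0 row4 -> MISS (open row4); precharges=4

Answer: M M M H H M H M M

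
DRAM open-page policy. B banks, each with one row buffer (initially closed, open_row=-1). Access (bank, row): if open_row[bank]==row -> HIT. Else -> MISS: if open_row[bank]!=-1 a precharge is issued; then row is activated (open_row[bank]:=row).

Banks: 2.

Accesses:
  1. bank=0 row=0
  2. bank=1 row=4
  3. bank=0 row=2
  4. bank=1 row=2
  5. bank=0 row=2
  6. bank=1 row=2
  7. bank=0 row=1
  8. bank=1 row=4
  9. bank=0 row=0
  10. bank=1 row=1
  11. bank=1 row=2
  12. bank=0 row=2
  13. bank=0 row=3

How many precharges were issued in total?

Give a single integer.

Answer: 9

Derivation:
Acc 1: bank0 row0 -> MISS (open row0); precharges=0
Acc 2: bank1 row4 -> MISS (open row4); precharges=0
Acc 3: bank0 row2 -> MISS (open row2); precharges=1
Acc 4: bank1 row2 -> MISS (open row2); precharges=2
Acc 5: bank0 row2 -> HIT
Acc 6: bank1 row2 -> HIT
Acc 7: bank0 row1 -> MISS (open row1); precharges=3
Acc 8: bank1 row4 -> MISS (open row4); precharges=4
Acc 9: bank0 row0 -> MISS (open row0); precharges=5
Acc 10: bank1 row1 -> MISS (open row1); precharges=6
Acc 11: bank1 row2 -> MISS (open row2); precharges=7
Acc 12: bank0 row2 -> MISS (open row2); precharges=8
Acc 13: bank0 row3 -> MISS (open row3); precharges=9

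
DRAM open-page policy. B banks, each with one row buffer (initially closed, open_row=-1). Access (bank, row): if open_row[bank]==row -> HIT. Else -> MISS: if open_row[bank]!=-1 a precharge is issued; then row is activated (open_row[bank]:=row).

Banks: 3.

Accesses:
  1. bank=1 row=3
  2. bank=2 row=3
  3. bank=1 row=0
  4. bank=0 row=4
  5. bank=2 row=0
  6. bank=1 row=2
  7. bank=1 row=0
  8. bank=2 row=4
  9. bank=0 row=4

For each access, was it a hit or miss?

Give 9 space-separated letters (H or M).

Answer: M M M M M M M M H

Derivation:
Acc 1: bank1 row3 -> MISS (open row3); precharges=0
Acc 2: bank2 row3 -> MISS (open row3); precharges=0
Acc 3: bank1 row0 -> MISS (open row0); precharges=1
Acc 4: bank0 row4 -> MISS (open row4); precharges=1
Acc 5: bank2 row0 -> MISS (open row0); precharges=2
Acc 6: bank1 row2 -> MISS (open row2); precharges=3
Acc 7: bank1 row0 -> MISS (open row0); precharges=4
Acc 8: bank2 row4 -> MISS (open row4); precharges=5
Acc 9: bank0 row4 -> HIT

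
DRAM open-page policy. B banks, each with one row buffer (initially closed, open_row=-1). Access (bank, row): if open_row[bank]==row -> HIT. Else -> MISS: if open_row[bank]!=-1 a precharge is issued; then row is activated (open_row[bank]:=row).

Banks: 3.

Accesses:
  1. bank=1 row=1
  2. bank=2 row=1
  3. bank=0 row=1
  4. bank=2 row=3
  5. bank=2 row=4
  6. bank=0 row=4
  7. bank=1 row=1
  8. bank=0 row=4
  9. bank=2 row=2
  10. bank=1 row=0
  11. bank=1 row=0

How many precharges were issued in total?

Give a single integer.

Answer: 5

Derivation:
Acc 1: bank1 row1 -> MISS (open row1); precharges=0
Acc 2: bank2 row1 -> MISS (open row1); precharges=0
Acc 3: bank0 row1 -> MISS (open row1); precharges=0
Acc 4: bank2 row3 -> MISS (open row3); precharges=1
Acc 5: bank2 row4 -> MISS (open row4); precharges=2
Acc 6: bank0 row4 -> MISS (open row4); precharges=3
Acc 7: bank1 row1 -> HIT
Acc 8: bank0 row4 -> HIT
Acc 9: bank2 row2 -> MISS (open row2); precharges=4
Acc 10: bank1 row0 -> MISS (open row0); precharges=5
Acc 11: bank1 row0 -> HIT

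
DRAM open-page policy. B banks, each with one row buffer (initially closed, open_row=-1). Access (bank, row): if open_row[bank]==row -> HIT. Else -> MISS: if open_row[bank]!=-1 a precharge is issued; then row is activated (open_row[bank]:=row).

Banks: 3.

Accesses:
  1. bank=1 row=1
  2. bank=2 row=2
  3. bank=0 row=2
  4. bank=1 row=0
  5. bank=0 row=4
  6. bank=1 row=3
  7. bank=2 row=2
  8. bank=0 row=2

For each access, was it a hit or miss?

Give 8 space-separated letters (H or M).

Answer: M M M M M M H M

Derivation:
Acc 1: bank1 row1 -> MISS (open row1); precharges=0
Acc 2: bank2 row2 -> MISS (open row2); precharges=0
Acc 3: bank0 row2 -> MISS (open row2); precharges=0
Acc 4: bank1 row0 -> MISS (open row0); precharges=1
Acc 5: bank0 row4 -> MISS (open row4); precharges=2
Acc 6: bank1 row3 -> MISS (open row3); precharges=3
Acc 7: bank2 row2 -> HIT
Acc 8: bank0 row2 -> MISS (open row2); precharges=4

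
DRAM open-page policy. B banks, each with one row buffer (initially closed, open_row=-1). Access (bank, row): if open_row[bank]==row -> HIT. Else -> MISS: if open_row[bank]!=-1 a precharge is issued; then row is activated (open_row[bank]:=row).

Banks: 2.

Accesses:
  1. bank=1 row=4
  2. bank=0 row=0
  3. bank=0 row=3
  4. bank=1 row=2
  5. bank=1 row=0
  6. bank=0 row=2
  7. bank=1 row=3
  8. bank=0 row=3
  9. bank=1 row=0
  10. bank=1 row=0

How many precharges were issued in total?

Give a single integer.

Acc 1: bank1 row4 -> MISS (open row4); precharges=0
Acc 2: bank0 row0 -> MISS (open row0); precharges=0
Acc 3: bank0 row3 -> MISS (open row3); precharges=1
Acc 4: bank1 row2 -> MISS (open row2); precharges=2
Acc 5: bank1 row0 -> MISS (open row0); precharges=3
Acc 6: bank0 row2 -> MISS (open row2); precharges=4
Acc 7: bank1 row3 -> MISS (open row3); precharges=5
Acc 8: bank0 row3 -> MISS (open row3); precharges=6
Acc 9: bank1 row0 -> MISS (open row0); precharges=7
Acc 10: bank1 row0 -> HIT

Answer: 7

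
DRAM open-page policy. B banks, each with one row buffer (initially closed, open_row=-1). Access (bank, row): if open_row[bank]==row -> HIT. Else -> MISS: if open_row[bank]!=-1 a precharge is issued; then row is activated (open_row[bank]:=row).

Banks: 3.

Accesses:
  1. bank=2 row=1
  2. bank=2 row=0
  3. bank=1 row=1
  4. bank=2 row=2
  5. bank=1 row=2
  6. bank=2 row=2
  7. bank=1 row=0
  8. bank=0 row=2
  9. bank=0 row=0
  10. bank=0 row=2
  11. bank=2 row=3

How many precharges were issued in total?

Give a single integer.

Acc 1: bank2 row1 -> MISS (open row1); precharges=0
Acc 2: bank2 row0 -> MISS (open row0); precharges=1
Acc 3: bank1 row1 -> MISS (open row1); precharges=1
Acc 4: bank2 row2 -> MISS (open row2); precharges=2
Acc 5: bank1 row2 -> MISS (open row2); precharges=3
Acc 6: bank2 row2 -> HIT
Acc 7: bank1 row0 -> MISS (open row0); precharges=4
Acc 8: bank0 row2 -> MISS (open row2); precharges=4
Acc 9: bank0 row0 -> MISS (open row0); precharges=5
Acc 10: bank0 row2 -> MISS (open row2); precharges=6
Acc 11: bank2 row3 -> MISS (open row3); precharges=7

Answer: 7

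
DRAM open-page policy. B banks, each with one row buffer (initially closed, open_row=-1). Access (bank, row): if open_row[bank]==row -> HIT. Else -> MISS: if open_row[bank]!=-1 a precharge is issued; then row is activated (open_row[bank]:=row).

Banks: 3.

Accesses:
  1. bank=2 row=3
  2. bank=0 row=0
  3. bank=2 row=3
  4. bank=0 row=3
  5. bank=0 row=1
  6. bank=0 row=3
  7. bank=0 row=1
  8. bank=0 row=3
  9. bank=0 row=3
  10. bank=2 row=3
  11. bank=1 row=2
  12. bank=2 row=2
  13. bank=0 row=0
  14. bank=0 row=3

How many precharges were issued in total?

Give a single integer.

Answer: 8

Derivation:
Acc 1: bank2 row3 -> MISS (open row3); precharges=0
Acc 2: bank0 row0 -> MISS (open row0); precharges=0
Acc 3: bank2 row3 -> HIT
Acc 4: bank0 row3 -> MISS (open row3); precharges=1
Acc 5: bank0 row1 -> MISS (open row1); precharges=2
Acc 6: bank0 row3 -> MISS (open row3); precharges=3
Acc 7: bank0 row1 -> MISS (open row1); precharges=4
Acc 8: bank0 row3 -> MISS (open row3); precharges=5
Acc 9: bank0 row3 -> HIT
Acc 10: bank2 row3 -> HIT
Acc 11: bank1 row2 -> MISS (open row2); precharges=5
Acc 12: bank2 row2 -> MISS (open row2); precharges=6
Acc 13: bank0 row0 -> MISS (open row0); precharges=7
Acc 14: bank0 row3 -> MISS (open row3); precharges=8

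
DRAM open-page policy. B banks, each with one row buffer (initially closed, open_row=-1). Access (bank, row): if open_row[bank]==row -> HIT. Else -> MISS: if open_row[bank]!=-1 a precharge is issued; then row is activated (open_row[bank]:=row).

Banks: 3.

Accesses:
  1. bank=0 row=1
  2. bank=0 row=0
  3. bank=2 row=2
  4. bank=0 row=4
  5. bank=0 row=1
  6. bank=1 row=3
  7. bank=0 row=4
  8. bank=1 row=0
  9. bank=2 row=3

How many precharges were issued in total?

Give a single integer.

Acc 1: bank0 row1 -> MISS (open row1); precharges=0
Acc 2: bank0 row0 -> MISS (open row0); precharges=1
Acc 3: bank2 row2 -> MISS (open row2); precharges=1
Acc 4: bank0 row4 -> MISS (open row4); precharges=2
Acc 5: bank0 row1 -> MISS (open row1); precharges=3
Acc 6: bank1 row3 -> MISS (open row3); precharges=3
Acc 7: bank0 row4 -> MISS (open row4); precharges=4
Acc 8: bank1 row0 -> MISS (open row0); precharges=5
Acc 9: bank2 row3 -> MISS (open row3); precharges=6

Answer: 6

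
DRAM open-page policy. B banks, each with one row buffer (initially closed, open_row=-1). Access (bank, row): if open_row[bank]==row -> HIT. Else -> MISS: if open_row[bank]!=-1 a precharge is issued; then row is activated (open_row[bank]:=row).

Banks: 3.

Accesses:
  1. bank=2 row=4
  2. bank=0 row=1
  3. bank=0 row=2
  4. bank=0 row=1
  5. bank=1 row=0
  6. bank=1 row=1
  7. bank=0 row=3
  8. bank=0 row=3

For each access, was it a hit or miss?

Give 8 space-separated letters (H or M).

Answer: M M M M M M M H

Derivation:
Acc 1: bank2 row4 -> MISS (open row4); precharges=0
Acc 2: bank0 row1 -> MISS (open row1); precharges=0
Acc 3: bank0 row2 -> MISS (open row2); precharges=1
Acc 4: bank0 row1 -> MISS (open row1); precharges=2
Acc 5: bank1 row0 -> MISS (open row0); precharges=2
Acc 6: bank1 row1 -> MISS (open row1); precharges=3
Acc 7: bank0 row3 -> MISS (open row3); precharges=4
Acc 8: bank0 row3 -> HIT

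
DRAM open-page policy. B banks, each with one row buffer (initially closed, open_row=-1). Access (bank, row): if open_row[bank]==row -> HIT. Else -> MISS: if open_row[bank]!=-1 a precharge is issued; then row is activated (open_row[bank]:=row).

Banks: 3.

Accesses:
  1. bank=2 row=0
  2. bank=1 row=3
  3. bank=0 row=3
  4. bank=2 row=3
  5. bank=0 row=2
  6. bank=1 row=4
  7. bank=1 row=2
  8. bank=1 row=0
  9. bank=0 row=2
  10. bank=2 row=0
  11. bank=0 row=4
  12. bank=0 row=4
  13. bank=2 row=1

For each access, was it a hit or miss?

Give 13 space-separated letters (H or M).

Acc 1: bank2 row0 -> MISS (open row0); precharges=0
Acc 2: bank1 row3 -> MISS (open row3); precharges=0
Acc 3: bank0 row3 -> MISS (open row3); precharges=0
Acc 4: bank2 row3 -> MISS (open row3); precharges=1
Acc 5: bank0 row2 -> MISS (open row2); precharges=2
Acc 6: bank1 row4 -> MISS (open row4); precharges=3
Acc 7: bank1 row2 -> MISS (open row2); precharges=4
Acc 8: bank1 row0 -> MISS (open row0); precharges=5
Acc 9: bank0 row2 -> HIT
Acc 10: bank2 row0 -> MISS (open row0); precharges=6
Acc 11: bank0 row4 -> MISS (open row4); precharges=7
Acc 12: bank0 row4 -> HIT
Acc 13: bank2 row1 -> MISS (open row1); precharges=8

Answer: M M M M M M M M H M M H M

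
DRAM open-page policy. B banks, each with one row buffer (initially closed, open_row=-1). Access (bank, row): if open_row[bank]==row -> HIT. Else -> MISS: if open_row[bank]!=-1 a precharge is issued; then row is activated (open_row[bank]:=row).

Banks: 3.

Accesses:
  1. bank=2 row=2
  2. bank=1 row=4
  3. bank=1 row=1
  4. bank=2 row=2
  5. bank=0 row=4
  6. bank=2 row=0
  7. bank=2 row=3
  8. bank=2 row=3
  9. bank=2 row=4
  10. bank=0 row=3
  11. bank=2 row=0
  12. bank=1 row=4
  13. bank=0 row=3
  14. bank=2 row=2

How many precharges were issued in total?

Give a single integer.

Acc 1: bank2 row2 -> MISS (open row2); precharges=0
Acc 2: bank1 row4 -> MISS (open row4); precharges=0
Acc 3: bank1 row1 -> MISS (open row1); precharges=1
Acc 4: bank2 row2 -> HIT
Acc 5: bank0 row4 -> MISS (open row4); precharges=1
Acc 6: bank2 row0 -> MISS (open row0); precharges=2
Acc 7: bank2 row3 -> MISS (open row3); precharges=3
Acc 8: bank2 row3 -> HIT
Acc 9: bank2 row4 -> MISS (open row4); precharges=4
Acc 10: bank0 row3 -> MISS (open row3); precharges=5
Acc 11: bank2 row0 -> MISS (open row0); precharges=6
Acc 12: bank1 row4 -> MISS (open row4); precharges=7
Acc 13: bank0 row3 -> HIT
Acc 14: bank2 row2 -> MISS (open row2); precharges=8

Answer: 8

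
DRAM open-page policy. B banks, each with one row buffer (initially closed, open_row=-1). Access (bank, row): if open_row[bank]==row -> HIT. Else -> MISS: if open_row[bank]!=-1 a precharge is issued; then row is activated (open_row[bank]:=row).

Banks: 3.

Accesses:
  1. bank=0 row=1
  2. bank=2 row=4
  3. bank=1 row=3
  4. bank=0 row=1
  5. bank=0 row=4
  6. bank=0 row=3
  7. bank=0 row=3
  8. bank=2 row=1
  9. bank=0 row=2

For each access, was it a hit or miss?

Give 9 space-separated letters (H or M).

Answer: M M M H M M H M M

Derivation:
Acc 1: bank0 row1 -> MISS (open row1); precharges=0
Acc 2: bank2 row4 -> MISS (open row4); precharges=0
Acc 3: bank1 row3 -> MISS (open row3); precharges=0
Acc 4: bank0 row1 -> HIT
Acc 5: bank0 row4 -> MISS (open row4); precharges=1
Acc 6: bank0 row3 -> MISS (open row3); precharges=2
Acc 7: bank0 row3 -> HIT
Acc 8: bank2 row1 -> MISS (open row1); precharges=3
Acc 9: bank0 row2 -> MISS (open row2); precharges=4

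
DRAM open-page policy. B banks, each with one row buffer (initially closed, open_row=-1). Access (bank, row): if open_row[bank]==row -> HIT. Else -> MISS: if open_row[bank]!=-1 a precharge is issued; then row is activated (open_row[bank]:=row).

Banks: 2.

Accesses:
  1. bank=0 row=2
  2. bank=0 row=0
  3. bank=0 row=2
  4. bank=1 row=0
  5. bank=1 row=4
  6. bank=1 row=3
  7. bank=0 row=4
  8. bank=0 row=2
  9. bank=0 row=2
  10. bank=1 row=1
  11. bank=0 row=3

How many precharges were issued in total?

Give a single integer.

Answer: 8

Derivation:
Acc 1: bank0 row2 -> MISS (open row2); precharges=0
Acc 2: bank0 row0 -> MISS (open row0); precharges=1
Acc 3: bank0 row2 -> MISS (open row2); precharges=2
Acc 4: bank1 row0 -> MISS (open row0); precharges=2
Acc 5: bank1 row4 -> MISS (open row4); precharges=3
Acc 6: bank1 row3 -> MISS (open row3); precharges=4
Acc 7: bank0 row4 -> MISS (open row4); precharges=5
Acc 8: bank0 row2 -> MISS (open row2); precharges=6
Acc 9: bank0 row2 -> HIT
Acc 10: bank1 row1 -> MISS (open row1); precharges=7
Acc 11: bank0 row3 -> MISS (open row3); precharges=8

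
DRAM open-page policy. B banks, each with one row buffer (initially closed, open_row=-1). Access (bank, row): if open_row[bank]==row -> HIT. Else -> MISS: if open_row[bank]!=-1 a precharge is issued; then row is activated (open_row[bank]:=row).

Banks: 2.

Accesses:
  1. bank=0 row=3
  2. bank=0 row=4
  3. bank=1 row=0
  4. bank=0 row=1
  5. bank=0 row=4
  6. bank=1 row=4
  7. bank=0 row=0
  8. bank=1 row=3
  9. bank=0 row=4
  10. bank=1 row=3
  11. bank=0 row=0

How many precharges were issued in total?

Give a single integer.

Answer: 8

Derivation:
Acc 1: bank0 row3 -> MISS (open row3); precharges=0
Acc 2: bank0 row4 -> MISS (open row4); precharges=1
Acc 3: bank1 row0 -> MISS (open row0); precharges=1
Acc 4: bank0 row1 -> MISS (open row1); precharges=2
Acc 5: bank0 row4 -> MISS (open row4); precharges=3
Acc 6: bank1 row4 -> MISS (open row4); precharges=4
Acc 7: bank0 row0 -> MISS (open row0); precharges=5
Acc 8: bank1 row3 -> MISS (open row3); precharges=6
Acc 9: bank0 row4 -> MISS (open row4); precharges=7
Acc 10: bank1 row3 -> HIT
Acc 11: bank0 row0 -> MISS (open row0); precharges=8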